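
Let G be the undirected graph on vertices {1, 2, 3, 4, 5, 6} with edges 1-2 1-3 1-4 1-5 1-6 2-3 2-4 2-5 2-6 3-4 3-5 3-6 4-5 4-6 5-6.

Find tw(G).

5

A width-5 tree decomposition is:
Bags: B1 = {1, 2, 3, 4, 5, 6}
Tree: (single bag)
A single bag containing all 6 vertices is trivially a valid decomposition of width 5. On the other hand G contains the 6-clique {1, 2, 3, 4, 5, 6}. A clique must lie in a single bag of any decomposition, so no decomposition can have width below 5. Therefore the treewidth is 5.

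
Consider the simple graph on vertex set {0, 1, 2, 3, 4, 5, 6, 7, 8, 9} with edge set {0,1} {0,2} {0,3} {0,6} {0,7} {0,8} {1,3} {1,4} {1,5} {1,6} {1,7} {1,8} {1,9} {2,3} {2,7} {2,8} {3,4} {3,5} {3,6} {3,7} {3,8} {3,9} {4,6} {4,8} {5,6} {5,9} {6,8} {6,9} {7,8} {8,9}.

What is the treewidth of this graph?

A width-4 tree decomposition is:
Bags: B1 = {0, 1, 3, 6, 8}  B2 = {1, 3, 4, 6, 8}  B3 = {0, 1, 3, 7, 8}  B4 = {0, 2, 3, 7, 8}  B5 = {1, 3, 6, 8, 9}  B6 = {1, 3, 5, 6, 9}
Tree: B1–B2, B1–B3, B3–B4, B1–B5, B5–B6
The largest bag has 5 vertices, giving width 4; this decomposition certifies tw(G) ≤ 4. For the lower bound, the 5 vertices {0, 1, 3, 6, 8} are pairwise adjacent, and any tree decomposition puts a clique entirely inside one bag — forcing width ≥ 4. Hence tw(G) = 4 exactly.

4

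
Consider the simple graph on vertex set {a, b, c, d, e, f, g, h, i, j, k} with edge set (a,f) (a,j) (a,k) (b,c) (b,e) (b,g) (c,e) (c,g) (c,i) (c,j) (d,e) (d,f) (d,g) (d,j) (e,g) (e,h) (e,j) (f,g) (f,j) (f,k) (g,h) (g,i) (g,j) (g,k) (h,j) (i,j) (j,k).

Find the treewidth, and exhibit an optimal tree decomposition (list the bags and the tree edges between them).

Every bag has size at most 4, so the width is 4 − 1 = 3 and tw(G) ≤ 3. Conversely, {d, e, g, j} is a clique of size 4, and the vertices of any clique must share a bag in every tree decomposition; so some bag has ≥ 4 vertices and tw(G) ≥ 3. The upper and lower bounds meet at 3, so that is the treewidth.

Treewidth 3.
Bags: B1 = {c, g, i, j}  B2 = {c, e, g, j}  B3 = {e, g, h, j}  B4 = {d, e, g, j}  B5 = {d, f, g, j}  B6 = {f, g, j, k}  B7 = {b, c, e, g}  B8 = {a, f, j, k}
Tree: B1–B2, B2–B3, B3–B4, B4–B5, B5–B6, B2–B7, B6–B8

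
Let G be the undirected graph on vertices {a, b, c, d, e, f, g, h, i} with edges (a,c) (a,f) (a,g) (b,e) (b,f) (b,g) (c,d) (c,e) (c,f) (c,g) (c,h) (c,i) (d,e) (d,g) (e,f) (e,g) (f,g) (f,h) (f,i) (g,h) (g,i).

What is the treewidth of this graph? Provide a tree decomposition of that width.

Treewidth 3.
One optimal decomposition is:
Bags: B1 = {c, d, e, g}  B2 = {c, e, f, g}  B3 = {a, c, f, g}  B4 = {b, e, f, g}  B5 = {c, f, g, i}  B6 = {c, f, g, h}
Tree: B1–B2, B2–B3, B2–B4, B2–B5, B5–B6

Each bag holds 4 vertices, so the decomposition has width 3, which upper-bounds the treewidth. On the other hand G contains the 4-clique {c, d, e, g}. A clique must lie in a single bag of any decomposition, so no decomposition can have width below 3. Combining the bounds, tw(G) = 3.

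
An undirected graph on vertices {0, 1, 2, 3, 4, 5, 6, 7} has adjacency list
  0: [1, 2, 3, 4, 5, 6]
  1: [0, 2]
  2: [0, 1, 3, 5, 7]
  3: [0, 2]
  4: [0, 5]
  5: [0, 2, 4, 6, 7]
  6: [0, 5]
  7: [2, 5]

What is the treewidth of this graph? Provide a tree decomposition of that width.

Every bag has size at most 3, so the width is 3 − 1 = 2 and tw(G) ≤ 2. For the lower bound, the 3 vertices {0, 1, 2} are pairwise adjacent, and any tree decomposition puts a clique entirely inside one bag — forcing width ≥ 2. The upper and lower bounds meet at 2, so that is the treewidth.

Treewidth 2.
Bags: B1 = {2, 5, 7}  B2 = {0, 2, 5}  B3 = {0, 5, 6}  B4 = {0, 2, 3}  B5 = {0, 4, 5}  B6 = {0, 1, 2}
Tree: B1–B2, B2–B3, B2–B4, B3–B5, B2–B6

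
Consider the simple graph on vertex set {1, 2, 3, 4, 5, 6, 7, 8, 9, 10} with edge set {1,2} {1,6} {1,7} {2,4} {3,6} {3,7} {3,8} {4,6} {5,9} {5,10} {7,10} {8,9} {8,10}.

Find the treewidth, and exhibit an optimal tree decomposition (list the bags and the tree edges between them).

Each bag holds 3 vertices, so the decomposition has width 2, which upper-bounds the treewidth. Since 2–4–6–1–2 is a cycle in G, G is not acyclic. Forests are exactly the graphs of treewidth ≤ 1, so tw(G) ≥ 2. Therefore the treewidth is 2.

Treewidth 2.
One such decomposition:
Bags: B1 = {1, 2, 4}  B2 = {1, 4, 6}  B3 = {1, 6, 7}  B4 = {3, 6, 7}  B5 = {3, 7, 10}  B6 = {3, 8, 10}  B7 = {5, 8, 10}  B8 = {5, 8, 9}
Tree: B1–B2, B2–B3, B3–B4, B4–B5, B5–B6, B6–B7, B7–B8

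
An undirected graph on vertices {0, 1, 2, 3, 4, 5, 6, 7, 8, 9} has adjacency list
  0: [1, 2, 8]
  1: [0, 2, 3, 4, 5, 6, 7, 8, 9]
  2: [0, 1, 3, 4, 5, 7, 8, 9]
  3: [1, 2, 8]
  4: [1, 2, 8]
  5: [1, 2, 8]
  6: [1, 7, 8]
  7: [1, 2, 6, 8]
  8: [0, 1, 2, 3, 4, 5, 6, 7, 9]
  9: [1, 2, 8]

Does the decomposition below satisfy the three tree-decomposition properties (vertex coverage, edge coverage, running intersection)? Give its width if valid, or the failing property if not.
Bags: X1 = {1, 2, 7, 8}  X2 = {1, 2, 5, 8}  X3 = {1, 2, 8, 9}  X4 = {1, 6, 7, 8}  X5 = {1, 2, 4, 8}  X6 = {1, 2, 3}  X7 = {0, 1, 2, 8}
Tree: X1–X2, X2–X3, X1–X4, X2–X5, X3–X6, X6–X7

A tree decomposition must satisfy three properties: every vertex lies in some bag; for every edge, both endpoints lie together in some bag; and for every vertex, the bags containing it form a connected subtree. Here edge (8,3) lies in no bag, so the decomposition is invalid.

No — edge (8,3) lies in no bag.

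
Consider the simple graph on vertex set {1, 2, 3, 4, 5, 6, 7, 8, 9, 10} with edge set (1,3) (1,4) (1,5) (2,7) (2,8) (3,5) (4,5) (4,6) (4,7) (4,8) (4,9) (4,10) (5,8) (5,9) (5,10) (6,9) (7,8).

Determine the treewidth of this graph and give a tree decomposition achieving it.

Treewidth 2.
Bags: B1 = {4, 5, 10}  B2 = {4, 5, 8}  B3 = {4, 5, 9}  B4 = {1, 4, 5}  B5 = {4, 7, 8}  B6 = {1, 3, 5}  B7 = {4, 6, 9}  B8 = {2, 7, 8}
Tree: B1–B2, B1–B3, B3–B4, B2–B5, B4–B6, B3–B7, B5–B8

The largest bag has 3 vertices, giving width 2; this decomposition certifies tw(G) ≤ 2. For the lower bound, the 3 vertices {2, 7, 8} are pairwise adjacent, and any tree decomposition puts a clique entirely inside one bag — forcing width ≥ 2. Therefore the treewidth is 2.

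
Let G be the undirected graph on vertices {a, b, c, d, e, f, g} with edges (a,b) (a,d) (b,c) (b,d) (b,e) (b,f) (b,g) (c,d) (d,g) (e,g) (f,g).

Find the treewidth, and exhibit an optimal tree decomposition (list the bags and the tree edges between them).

Each bag holds 3 vertices, so the decomposition has width 2, which upper-bounds the treewidth. For the lower bound, the 3 vertices {b, d, g} are pairwise adjacent, and any tree decomposition puts a clique entirely inside one bag — forcing width ≥ 2. Therefore the treewidth is 2.

Treewidth 2.
One optimal decomposition is:
Bags: B1 = {b, e, g}  B2 = {b, d, g}  B3 = {b, c, d}  B4 = {a, b, d}  B5 = {b, f, g}
Tree: B1–B2, B2–B3, B2–B4, B1–B5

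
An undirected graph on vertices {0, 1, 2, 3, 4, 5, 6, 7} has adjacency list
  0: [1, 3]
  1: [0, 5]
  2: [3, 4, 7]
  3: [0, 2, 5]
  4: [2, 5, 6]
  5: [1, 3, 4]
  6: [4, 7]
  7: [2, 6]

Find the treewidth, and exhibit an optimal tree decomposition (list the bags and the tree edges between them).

Treewidth 2.
Bags: B1 = {2, 6, 7}  B2 = {2, 4, 6}  B3 = {2, 3, 4}  B4 = {3, 4, 5}  B5 = {0, 3, 5}  B6 = {0, 1, 5}
Tree: B1–B2, B2–B3, B3–B4, B4–B5, B5–B6

The largest bag has 3 vertices, giving width 2; this decomposition certifies tw(G) ≤ 2. For the lower bound, G contains the cycle 7–6–4–2–7, so G is not a forest; only forests have treewidth ≤ 1, hence tw(G) ≥ 2. Therefore the treewidth is 2.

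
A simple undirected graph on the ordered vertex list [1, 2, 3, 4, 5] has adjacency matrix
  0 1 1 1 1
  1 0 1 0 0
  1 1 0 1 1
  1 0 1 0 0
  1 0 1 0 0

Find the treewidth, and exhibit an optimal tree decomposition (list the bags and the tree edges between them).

Treewidth 2.
One optimal decomposition is:
Bags: B1 = {1, 2, 3}  B2 = {1, 3, 5}  B3 = {1, 3, 4}
Tree: B1–B2, B2–B3

The largest bag has 3 vertices, giving width 2; this decomposition certifies tw(G) ≤ 2. Conversely, {1, 2, 3} is a clique of size 3, and the vertices of any clique must share a bag in every tree decomposition; so some bag has ≥ 3 vertices and tw(G) ≥ 2. The upper and lower bounds meet at 2, so that is the treewidth.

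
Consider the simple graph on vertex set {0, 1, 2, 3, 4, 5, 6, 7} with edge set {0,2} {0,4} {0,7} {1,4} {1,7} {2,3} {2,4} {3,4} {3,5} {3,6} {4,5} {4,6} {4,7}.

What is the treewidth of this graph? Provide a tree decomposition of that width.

Treewidth 2.
One optimal decomposition is:
Bags: B1 = {3, 4, 5}  B2 = {2, 3, 4}  B3 = {0, 2, 4}  B4 = {0, 4, 7}  B5 = {1, 4, 7}  B6 = {3, 4, 6}
Tree: B1–B2, B2–B3, B3–B4, B4–B5, B2–B6

The largest bag has 3 vertices, giving width 2; this decomposition certifies tw(G) ≤ 2. Conversely, {0, 2, 4} is a clique of size 3, and the vertices of any clique must share a bag in every tree decomposition; so some bag has ≥ 3 vertices and tw(G) ≥ 2. Combining the bounds, tw(G) = 2.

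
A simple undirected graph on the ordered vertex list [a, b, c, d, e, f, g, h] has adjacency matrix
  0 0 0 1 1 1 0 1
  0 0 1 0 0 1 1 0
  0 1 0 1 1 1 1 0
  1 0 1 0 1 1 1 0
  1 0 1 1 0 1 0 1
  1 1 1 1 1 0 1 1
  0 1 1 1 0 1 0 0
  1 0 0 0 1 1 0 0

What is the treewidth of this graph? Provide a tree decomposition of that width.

The largest bag has 4 vertices, giving width 3; this decomposition certifies tw(G) ≤ 3. For the lower bound, the 4 vertices {c, d, f, g} are pairwise adjacent, and any tree decomposition puts a clique entirely inside one bag — forcing width ≥ 3. The upper and lower bounds meet at 3, so that is the treewidth.

Treewidth 3.
One optimal decomposition is:
Bags: B1 = {c, d, e, f}  B2 = {a, d, e, f}  B3 = {c, d, f, g}  B4 = {b, c, f, g}  B5 = {a, e, f, h}
Tree: B1–B2, B1–B3, B3–B4, B2–B5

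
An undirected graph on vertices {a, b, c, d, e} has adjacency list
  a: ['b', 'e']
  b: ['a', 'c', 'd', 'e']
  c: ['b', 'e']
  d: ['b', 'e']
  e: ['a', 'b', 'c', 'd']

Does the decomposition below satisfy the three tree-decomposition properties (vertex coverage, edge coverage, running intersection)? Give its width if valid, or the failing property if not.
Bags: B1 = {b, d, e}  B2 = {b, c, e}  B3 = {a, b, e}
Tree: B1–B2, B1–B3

Yes; width 2.

Every vertex of G appears in some bag (union = {a, b, c, d, e}); every edge is covered by a bag; and for each vertex v the set of bags containing v is connected in the bag tree. The decomposition is therefore valid. The largest bag has 3 vertices, so the width is 2.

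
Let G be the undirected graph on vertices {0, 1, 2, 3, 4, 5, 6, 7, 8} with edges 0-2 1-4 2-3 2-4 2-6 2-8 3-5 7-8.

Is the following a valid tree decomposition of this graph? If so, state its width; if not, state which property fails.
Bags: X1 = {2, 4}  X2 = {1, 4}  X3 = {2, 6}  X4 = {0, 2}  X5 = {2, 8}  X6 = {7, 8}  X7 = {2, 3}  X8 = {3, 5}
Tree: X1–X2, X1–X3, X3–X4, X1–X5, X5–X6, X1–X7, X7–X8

Yes; width 1.

Vertex coverage: the bags together contain {0, 1, 2, 3, 4, 5, 6, 7, 8}, the full vertex set. Edge coverage: each edge of G has both endpoints in at least one bag. Running intersection: for every vertex, the bags containing it form a connected subtree. All three properties hold, so this is a valid tree decomposition of width max|bag| − 1 = 1, and hence tw(G) ≤ 1.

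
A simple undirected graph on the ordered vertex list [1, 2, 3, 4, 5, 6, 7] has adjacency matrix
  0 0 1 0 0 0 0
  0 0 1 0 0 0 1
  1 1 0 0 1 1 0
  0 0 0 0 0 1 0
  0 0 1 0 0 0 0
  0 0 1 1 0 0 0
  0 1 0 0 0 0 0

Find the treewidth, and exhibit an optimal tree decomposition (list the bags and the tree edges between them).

Treewidth 1.
One such decomposition:
Bags: B1 = {3, 6}  B2 = {2, 3}  B3 = {3, 5}  B4 = {2, 7}  B5 = {1, 3}  B6 = {4, 6}
Tree: B1–B2, B1–B3, B2–B4, B1–B5, B1–B6

Each bag holds 2 vertices, so the decomposition has width 1, which upper-bounds the treewidth. Any graph with an edge has treewidth ≥ 1, and G has the edge 6–3. Therefore the treewidth is 1.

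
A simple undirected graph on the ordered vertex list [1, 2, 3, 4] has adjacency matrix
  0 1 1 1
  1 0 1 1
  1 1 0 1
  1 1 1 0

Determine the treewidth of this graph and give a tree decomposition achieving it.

A single bag containing all 4 vertices is trivially a valid decomposition of width 3. Conversely, {1, 2, 3, 4} is a clique of size 4, and the vertices of any clique must share a bag in every tree decomposition; so some bag has ≥ 4 vertices and tw(G) ≥ 3. The upper and lower bounds meet at 3, so that is the treewidth.

Treewidth 3.
One such decomposition:
Bags: B1 = {1, 2, 3, 4}
Tree: (single bag)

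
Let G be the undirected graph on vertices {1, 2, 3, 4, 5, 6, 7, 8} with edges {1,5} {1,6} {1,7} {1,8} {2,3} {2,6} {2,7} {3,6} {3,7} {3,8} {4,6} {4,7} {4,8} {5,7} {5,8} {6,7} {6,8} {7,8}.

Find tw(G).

3

A width-3 tree decomposition is:
Bags: B1 = {3, 6, 7, 8}  B2 = {1, 6, 7, 8}  B3 = {4, 6, 7, 8}  B4 = {2, 3, 6, 7}  B5 = {1, 5, 7, 8}
Tree: B1–B2, B2–B3, B1–B4, B2–B5
Every bag has size at most 4, so the width is 4 − 1 = 3 and tw(G) ≤ 3. For the lower bound, the 4 vertices {1, 5, 7, 8} are pairwise adjacent, and any tree decomposition puts a clique entirely inside one bag — forcing width ≥ 3. Therefore the treewidth is 3.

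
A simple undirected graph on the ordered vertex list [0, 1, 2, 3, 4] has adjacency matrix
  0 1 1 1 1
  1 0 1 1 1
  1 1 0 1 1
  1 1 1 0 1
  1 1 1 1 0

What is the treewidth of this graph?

4

A width-4 tree decomposition is:
Bags: B1 = {0, 1, 2, 3, 4}
Tree: (single bag)
A single bag containing all 5 vertices is trivially a valid decomposition of width 4. Conversely, {0, 1, 2, 3, 4} is a clique of size 5, and the vertices of any clique must share a bag in every tree decomposition; so some bag has ≥ 5 vertices and tw(G) ≥ 4. Combining the bounds, tw(G) = 4.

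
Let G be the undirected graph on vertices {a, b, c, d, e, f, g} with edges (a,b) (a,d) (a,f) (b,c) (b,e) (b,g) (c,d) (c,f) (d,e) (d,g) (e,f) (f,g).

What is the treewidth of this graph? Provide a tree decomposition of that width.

Treewidth 3.
One optimal decomposition is:
Bags: B1 = {b, d, f, g}  B2 = {b, c, d, f}  B3 = {b, d, e, f}  B4 = {a, b, d, f}
Tree: B1–B2, B2–B3, B3–B4

Each bag holds 4 vertices, so the decomposition has width 3, which upper-bounds the treewidth. For the lower bound: the 4 vertex sets {d,g}, {b,c}, {f}, {e} are disjoint, each induces a connected subgraph, and every pair is joined by at least one edge of G. Contracting each set to a single vertex therefore yields K_{4} as a minor, and since treewidth is minor-monotone, tw(G) ≥ tw(K_{4}) = 3. Hence tw(G) = 3 exactly.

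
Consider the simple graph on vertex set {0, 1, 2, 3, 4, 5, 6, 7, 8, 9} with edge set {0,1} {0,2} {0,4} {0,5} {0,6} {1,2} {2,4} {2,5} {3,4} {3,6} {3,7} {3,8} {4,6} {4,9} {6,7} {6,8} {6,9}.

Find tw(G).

2

A width-2 tree decomposition is:
Bags: B1 = {0, 2, 4}  B2 = {0, 4, 6}  B3 = {3, 4, 6}  B4 = {3, 6, 7}  B5 = {0, 1, 2}  B6 = {0, 2, 5}  B7 = {3, 6, 8}  B8 = {4, 6, 9}
Tree: B1–B2, B2–B3, B3–B4, B1–B5, B5–B6, B4–B7, B2–B8
Every bag has size at most 3, so the width is 3 − 1 = 2 and tw(G) ≤ 2. On the other hand G contains the 3-clique {0, 1, 2}. A clique must lie in a single bag of any decomposition, so no decomposition can have width below 2. Therefore the treewidth is 2.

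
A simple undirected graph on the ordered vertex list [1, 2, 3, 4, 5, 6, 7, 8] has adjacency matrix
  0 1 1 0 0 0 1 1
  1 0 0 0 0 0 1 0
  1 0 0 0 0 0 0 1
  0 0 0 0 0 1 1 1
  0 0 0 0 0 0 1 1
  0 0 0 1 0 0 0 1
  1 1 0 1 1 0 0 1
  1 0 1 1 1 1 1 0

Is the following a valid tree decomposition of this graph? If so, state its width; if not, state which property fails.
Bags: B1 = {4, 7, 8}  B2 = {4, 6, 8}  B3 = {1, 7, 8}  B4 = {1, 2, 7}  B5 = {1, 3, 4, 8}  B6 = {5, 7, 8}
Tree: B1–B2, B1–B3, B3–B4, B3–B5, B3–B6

A tree decomposition must satisfy three properties: every vertex lies in some bag; for every edge, both endpoints lie together in some bag; and for every vertex, the bags containing it form a connected subtree. Here bags containing vertex 4 are not connected in the tree, so the decomposition is invalid.

No — bags containing vertex 4 are not connected in the tree.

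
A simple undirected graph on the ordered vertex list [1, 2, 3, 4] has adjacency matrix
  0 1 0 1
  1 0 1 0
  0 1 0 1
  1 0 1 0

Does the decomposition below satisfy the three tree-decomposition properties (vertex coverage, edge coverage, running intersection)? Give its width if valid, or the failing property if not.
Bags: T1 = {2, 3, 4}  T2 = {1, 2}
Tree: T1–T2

A tree decomposition must satisfy three properties: every vertex lies in some bag; for every edge, both endpoints lie together in some bag; and for every vertex, the bags containing it form a connected subtree. Here edge (4,1) lies in no bag, so the decomposition is invalid.

No — edge (4,1) lies in no bag.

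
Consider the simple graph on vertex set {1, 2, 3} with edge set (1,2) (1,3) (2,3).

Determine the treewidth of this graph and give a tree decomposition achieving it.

With just one bag of size 3, the width is 3 − 1 = 2, so tw(G) ≤ 2. For the lower bound, the 3 vertices {1, 2, 3} are pairwise adjacent, and any tree decomposition puts a clique entirely inside one bag — forcing width ≥ 2. Combining the bounds, tw(G) = 2.

Treewidth 2.
Bags: B1 = {1, 2, 3}
Tree: (single bag)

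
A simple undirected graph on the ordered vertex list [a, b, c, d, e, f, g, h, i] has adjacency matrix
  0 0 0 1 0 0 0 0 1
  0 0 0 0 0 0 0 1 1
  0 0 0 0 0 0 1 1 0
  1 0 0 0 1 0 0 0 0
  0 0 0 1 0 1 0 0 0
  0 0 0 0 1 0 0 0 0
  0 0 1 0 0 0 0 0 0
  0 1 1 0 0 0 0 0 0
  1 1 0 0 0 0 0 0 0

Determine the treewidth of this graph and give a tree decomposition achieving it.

Each bag holds 2 vertices, so the decomposition has width 1, which upper-bounds the treewidth. G has an edge, so its treewidth is at least 1. Hence tw(G) = 1 exactly.

Treewidth 1.
One optimal decomposition is:
Bags: B1 = {c, g}  B2 = {c, h}  B3 = {b, h}  B4 = {b, i}  B5 = {a, i}  B6 = {a, d}  B7 = {d, e}  B8 = {e, f}
Tree: B1–B2, B2–B3, B3–B4, B4–B5, B5–B6, B6–B7, B7–B8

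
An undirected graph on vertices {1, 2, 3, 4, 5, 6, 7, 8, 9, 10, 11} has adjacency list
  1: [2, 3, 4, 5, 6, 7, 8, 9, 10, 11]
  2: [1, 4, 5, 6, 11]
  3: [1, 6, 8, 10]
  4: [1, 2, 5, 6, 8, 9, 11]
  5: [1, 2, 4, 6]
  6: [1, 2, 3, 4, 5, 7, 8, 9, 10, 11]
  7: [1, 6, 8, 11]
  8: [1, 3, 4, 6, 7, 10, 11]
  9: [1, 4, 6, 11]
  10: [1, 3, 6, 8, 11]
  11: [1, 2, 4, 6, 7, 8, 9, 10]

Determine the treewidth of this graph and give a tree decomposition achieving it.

Treewidth 4.
One such decomposition:
Bags: B1 = {1, 4, 6, 8, 11}  B2 = {1, 6, 8, 10, 11}  B3 = {1, 3, 6, 8, 10}  B4 = {1, 2, 4, 6, 11}  B5 = {1, 4, 6, 9, 11}  B6 = {1, 6, 7, 8, 11}  B7 = {1, 2, 4, 5, 6}
Tree: B1–B2, B2–B3, B1–B4, B1–B5, B2–B6, B4–B7

Each bag holds 5 vertices, so the decomposition has width 4, which upper-bounds the treewidth. For the lower bound, the 5 vertices {1, 6, 8, 10, 11} are pairwise adjacent, and any tree decomposition puts a clique entirely inside one bag — forcing width ≥ 4. Therefore the treewidth is 4.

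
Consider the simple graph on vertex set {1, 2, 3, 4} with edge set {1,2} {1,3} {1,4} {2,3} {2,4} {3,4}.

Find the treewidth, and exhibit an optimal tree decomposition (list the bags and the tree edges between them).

Treewidth 3.
One optimal decomposition is:
Bags: B1 = {1, 2, 3, 4}
Tree: (single bag)

A single bag containing all 4 vertices is trivially a valid decomposition of width 3. For the lower bound, the 4 vertices {1, 2, 3, 4} are pairwise adjacent, and any tree decomposition puts a clique entirely inside one bag — forcing width ≥ 3. Therefore the treewidth is 3.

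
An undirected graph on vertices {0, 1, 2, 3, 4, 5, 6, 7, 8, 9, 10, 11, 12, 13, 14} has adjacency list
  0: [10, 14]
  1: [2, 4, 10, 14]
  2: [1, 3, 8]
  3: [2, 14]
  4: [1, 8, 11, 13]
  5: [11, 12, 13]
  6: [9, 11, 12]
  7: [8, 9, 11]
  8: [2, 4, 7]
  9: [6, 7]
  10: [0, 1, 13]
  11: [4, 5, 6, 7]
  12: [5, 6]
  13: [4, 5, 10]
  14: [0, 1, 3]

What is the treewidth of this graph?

A width-3 tree decomposition is:
Bags: B1 = {5, 6, 9, 12}  B2 = {5, 6, 9, 11}  B3 = {5, 7, 9, 11}  B4 = {5, 7, 11, 13}  B5 = {4, 7, 11, 13}  B6 = {4, 7, 8, 13}  B7 = {4, 8, 10, 13}  B8 = {1, 4, 8, 10}  B9 = {1, 2, 8, 10}  B10 = {0, 1, 2, 10}  B11 = {0, 1, 2, 14}  B12 = {0, 2, 3, 14}
Tree: B1–B2, B2–B3, B3–B4, B4–B5, B5–B6, B6–B7, B7–B8, B8–B9, B9–B10, B10–B11, B11–B12
Each bag holds 4 vertices, so the decomposition has width 3, which upper-bounds the treewidth. For the lower bound: the 4 vertex sets {6,9,12}, {5}, {11}, {4,7,8,13} are disjoint, each induces a connected subgraph, and every pair is joined by at least one edge of G. Contracting each set to a single vertex therefore yields K_{4} as a minor, and since treewidth is minor-monotone, tw(G) ≥ tw(K_{4}) = 3. Hence tw(G) = 3 exactly.

3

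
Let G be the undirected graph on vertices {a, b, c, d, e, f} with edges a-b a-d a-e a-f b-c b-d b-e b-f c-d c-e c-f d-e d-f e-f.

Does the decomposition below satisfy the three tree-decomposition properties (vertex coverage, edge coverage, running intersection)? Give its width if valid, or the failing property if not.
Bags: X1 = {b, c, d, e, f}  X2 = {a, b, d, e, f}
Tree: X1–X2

Yes; width 4.

Every vertex of G appears in some bag (union = {a, b, c, d, e, f}); every edge is covered by a bag; and for each vertex v the set of bags containing v is connected in the bag tree. The decomposition is therefore valid. The largest bag has 5 vertices, so the width is 4.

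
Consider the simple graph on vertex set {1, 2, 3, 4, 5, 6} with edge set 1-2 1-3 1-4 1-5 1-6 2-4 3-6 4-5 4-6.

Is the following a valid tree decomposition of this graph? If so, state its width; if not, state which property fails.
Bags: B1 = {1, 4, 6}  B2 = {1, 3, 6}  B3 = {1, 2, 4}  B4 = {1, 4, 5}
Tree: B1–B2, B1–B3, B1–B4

Every vertex of G appears in some bag (union = {1, 2, 3, 4, 5, 6}); every edge is covered by a bag; and for each vertex v the set of bags containing v is connected in the bag tree. The decomposition is therefore valid. The largest bag has 3 vertices, so the width is 2.

Yes; width 2.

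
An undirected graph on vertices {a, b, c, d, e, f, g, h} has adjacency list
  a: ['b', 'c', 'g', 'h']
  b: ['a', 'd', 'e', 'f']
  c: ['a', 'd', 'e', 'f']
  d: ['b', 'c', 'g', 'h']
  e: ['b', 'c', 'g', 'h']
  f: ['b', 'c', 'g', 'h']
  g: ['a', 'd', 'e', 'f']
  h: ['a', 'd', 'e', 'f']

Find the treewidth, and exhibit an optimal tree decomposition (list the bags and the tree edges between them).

Treewidth 4.
One optimal decomposition is:
Bags: B1 = {a, b, d, e, f}  B2 = {a, c, d, e, f}  B3 = {a, d, e, f, g}  B4 = {a, d, e, f, h}
Tree: B1–B2, B2–B3, B3–B4

Every bag has size at most 5, so the width is 5 − 1 = 4 and tw(G) ≤ 4. For the lower bound: the 5 vertex sets {b,e}, {a,c}, {f,g}, {d}, {h} are disjoint, each induces a connected subgraph, and every pair is joined by at least one edge of G. Contracting each set to a single vertex therefore yields K_{5} as a minor, and since treewidth is minor-monotone, tw(G) ≥ tw(K_{5}) = 4. Hence tw(G) = 4 exactly.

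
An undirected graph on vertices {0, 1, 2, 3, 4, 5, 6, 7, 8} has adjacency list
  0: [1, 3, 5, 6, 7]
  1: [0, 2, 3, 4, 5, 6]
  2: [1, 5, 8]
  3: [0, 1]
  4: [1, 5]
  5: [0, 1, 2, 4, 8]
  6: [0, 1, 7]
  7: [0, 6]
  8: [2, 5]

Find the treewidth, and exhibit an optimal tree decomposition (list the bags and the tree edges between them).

Treewidth 2.
One optimal decomposition is:
Bags: B1 = {1, 4, 5}  B2 = {1, 2, 5}  B3 = {0, 1, 5}  B4 = {0, 1, 3}  B5 = {2, 5, 8}  B6 = {0, 1, 6}  B7 = {0, 6, 7}
Tree: B1–B2, B1–B3, B3–B4, B2–B5, B3–B6, B6–B7

Each bag holds 3 vertices, so the decomposition has width 2, which upper-bounds the treewidth. For the lower bound, the 3 vertices {2, 5, 8} are pairwise adjacent, and any tree decomposition puts a clique entirely inside one bag — forcing width ≥ 2. Combining the bounds, tw(G) = 2.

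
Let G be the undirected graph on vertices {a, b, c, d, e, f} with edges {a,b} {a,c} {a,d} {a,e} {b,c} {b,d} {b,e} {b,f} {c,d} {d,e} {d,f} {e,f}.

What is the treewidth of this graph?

A width-3 tree decomposition is:
Bags: B1 = {b, d, e, f}  B2 = {a, b, d, e}  B3 = {a, b, c, d}
Tree: B1–B2, B2–B3
Each bag holds 4 vertices, so the decomposition has width 3, which upper-bounds the treewidth. On the other hand G contains the 4-clique {b, d, e, f}. A clique must lie in a single bag of any decomposition, so no decomposition can have width below 3. Therefore the treewidth is 3.

3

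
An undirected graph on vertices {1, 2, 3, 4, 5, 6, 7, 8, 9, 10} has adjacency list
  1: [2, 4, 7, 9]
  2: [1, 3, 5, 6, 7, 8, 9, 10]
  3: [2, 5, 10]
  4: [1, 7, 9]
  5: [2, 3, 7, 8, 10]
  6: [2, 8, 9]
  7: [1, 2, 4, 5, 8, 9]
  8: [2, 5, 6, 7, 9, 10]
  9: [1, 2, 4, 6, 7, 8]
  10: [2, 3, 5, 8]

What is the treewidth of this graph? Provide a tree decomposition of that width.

Treewidth 3.
One such decomposition:
Bags: B1 = {2, 6, 8, 9}  B2 = {2, 7, 8, 9}  B3 = {2, 5, 7, 8}  B4 = {1, 2, 7, 9}  B5 = {2, 5, 8, 10}  B6 = {1, 4, 7, 9}  B7 = {2, 3, 5, 10}
Tree: B1–B2, B2–B3, B2–B4, B3–B5, B4–B6, B5–B7

Each bag holds 4 vertices, so the decomposition has width 3, which upper-bounds the treewidth. For the lower bound, the 4 vertices {2, 6, 8, 9} are pairwise adjacent, and any tree decomposition puts a clique entirely inside one bag — forcing width ≥ 3. Therefore the treewidth is 3.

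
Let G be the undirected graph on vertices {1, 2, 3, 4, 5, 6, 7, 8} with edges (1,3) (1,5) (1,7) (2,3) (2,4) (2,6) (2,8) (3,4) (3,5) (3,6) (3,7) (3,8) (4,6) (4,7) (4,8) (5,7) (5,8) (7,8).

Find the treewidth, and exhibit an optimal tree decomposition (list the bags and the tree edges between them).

Treewidth 3.
One optimal decomposition is:
Bags: B1 = {3, 4, 7, 8}  B2 = {3, 5, 7, 8}  B3 = {1, 3, 5, 7}  B4 = {2, 3, 4, 8}  B5 = {2, 3, 4, 6}
Tree: B1–B2, B2–B3, B1–B4, B4–B5

The largest bag has 4 vertices, giving width 3; this decomposition certifies tw(G) ≤ 3. On the other hand G contains the 4-clique {1, 3, 5, 7}. A clique must lie in a single bag of any decomposition, so no decomposition can have width below 3. Hence tw(G) = 3 exactly.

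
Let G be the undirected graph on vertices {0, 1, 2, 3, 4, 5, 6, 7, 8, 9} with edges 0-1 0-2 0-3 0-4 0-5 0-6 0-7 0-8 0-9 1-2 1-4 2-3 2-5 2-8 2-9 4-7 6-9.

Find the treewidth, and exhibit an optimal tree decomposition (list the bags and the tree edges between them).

The largest bag has 3 vertices, giving width 2; this decomposition certifies tw(G) ≤ 2. On the other hand G contains the 3-clique {0, 1, 2}. A clique must lie in a single bag of any decomposition, so no decomposition can have width below 2. Combining the bounds, tw(G) = 2.

Treewidth 2.
One optimal decomposition is:
Bags: B1 = {0, 2, 8}  B2 = {0, 2, 9}  B3 = {0, 1, 2}  B4 = {0, 1, 4}  B5 = {0, 4, 7}  B6 = {0, 6, 9}  B7 = {0, 2, 3}  B8 = {0, 2, 5}
Tree: B1–B2, B2–B3, B3–B4, B4–B5, B2–B6, B2–B7, B3–B8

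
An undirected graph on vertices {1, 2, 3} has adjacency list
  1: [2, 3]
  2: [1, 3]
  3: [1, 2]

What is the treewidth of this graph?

2

A width-2 tree decomposition is:
Bags: B1 = {1, 2, 3}
Tree: (single bag)
With just one bag of size 3, the width is 3 − 1 = 2, so tw(G) ≤ 2. On the other hand G contains the 3-clique {1, 2, 3}. A clique must lie in a single bag of any decomposition, so no decomposition can have width below 2. Hence tw(G) = 2 exactly.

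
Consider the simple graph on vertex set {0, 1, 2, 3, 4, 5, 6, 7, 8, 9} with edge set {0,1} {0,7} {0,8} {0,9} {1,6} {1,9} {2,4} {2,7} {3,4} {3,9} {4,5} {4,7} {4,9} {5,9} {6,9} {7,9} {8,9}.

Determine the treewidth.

2

A width-2 tree decomposition is:
Bags: B1 = {0, 8, 9}  B2 = {0, 1, 9}  B3 = {1, 6, 9}  B4 = {0, 7, 9}  B5 = {4, 7, 9}  B6 = {4, 5, 9}  B7 = {3, 4, 9}  B8 = {2, 4, 7}
Tree: B1–B2, B2–B3, B2–B4, B4–B5, B5–B6, B5–B7, B5–B8
Each bag holds 3 vertices, so the decomposition has width 2, which upper-bounds the treewidth. Conversely, {0, 8, 9} is a clique of size 3, and the vertices of any clique must share a bag in every tree decomposition; so some bag has ≥ 3 vertices and tw(G) ≥ 2. The upper and lower bounds meet at 2, so that is the treewidth.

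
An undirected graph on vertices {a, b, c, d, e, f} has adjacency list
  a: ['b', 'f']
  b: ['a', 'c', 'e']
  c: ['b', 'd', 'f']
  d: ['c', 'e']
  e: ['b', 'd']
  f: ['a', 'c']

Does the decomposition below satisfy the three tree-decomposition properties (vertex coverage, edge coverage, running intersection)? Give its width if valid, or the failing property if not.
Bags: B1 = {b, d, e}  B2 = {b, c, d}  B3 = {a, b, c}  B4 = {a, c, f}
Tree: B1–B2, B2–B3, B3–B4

Vertex coverage: the bags together contain {a, b, c, d, e, f}, the full vertex set. Edge coverage: each edge of G has both endpoints in at least one bag. Running intersection: for every vertex, the bags containing it form a connected subtree. All three properties hold, so this is a valid tree decomposition of width max|bag| − 1 = 2, and hence tw(G) ≤ 2.

Yes; width 2.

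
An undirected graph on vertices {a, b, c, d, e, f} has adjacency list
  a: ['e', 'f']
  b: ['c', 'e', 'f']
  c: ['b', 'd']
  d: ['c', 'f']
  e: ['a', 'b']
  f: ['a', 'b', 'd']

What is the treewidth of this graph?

A width-2 tree decomposition is:
Bags: B1 = {b, c, d}  B2 = {b, d, f}  B3 = {b, e, f}  B4 = {a, e, f}
Tree: B1–B2, B2–B3, B3–B4
Each bag holds 3 vertices, so the decomposition has width 2, which upper-bounds the treewidth. For the lower bound, G contains the cycle c–d–f–b–c, so G is not a forest; only forests have treewidth ≤ 1, hence tw(G) ≥ 2. Hence tw(G) = 2 exactly.

2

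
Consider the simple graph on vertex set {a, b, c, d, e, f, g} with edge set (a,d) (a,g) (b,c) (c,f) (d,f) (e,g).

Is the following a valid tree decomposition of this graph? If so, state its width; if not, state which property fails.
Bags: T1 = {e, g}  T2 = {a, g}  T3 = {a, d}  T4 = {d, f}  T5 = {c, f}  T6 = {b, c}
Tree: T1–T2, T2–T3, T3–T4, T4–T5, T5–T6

Every vertex of G appears in some bag (union = {a, b, c, d, e, f, g}); every edge is covered by a bag; and for each vertex v the set of bags containing v is connected in the bag tree. The decomposition is therefore valid. The largest bag has 2 vertices, so the width is 1.

Yes; width 1.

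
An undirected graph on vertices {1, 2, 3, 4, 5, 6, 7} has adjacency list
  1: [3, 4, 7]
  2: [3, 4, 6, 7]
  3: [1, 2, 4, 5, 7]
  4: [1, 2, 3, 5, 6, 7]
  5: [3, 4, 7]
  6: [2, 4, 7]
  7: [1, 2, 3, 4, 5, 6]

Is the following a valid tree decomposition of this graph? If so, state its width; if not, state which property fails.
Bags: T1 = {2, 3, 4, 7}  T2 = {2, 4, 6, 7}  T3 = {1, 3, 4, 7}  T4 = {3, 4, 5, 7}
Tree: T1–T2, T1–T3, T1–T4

Yes; width 3.

Every vertex of G appears in some bag (union = {1, 2, 3, 4, 5, 6, 7}); every edge is covered by a bag; and for each vertex v the set of bags containing v is connected in the bag tree. The decomposition is therefore valid. The largest bag has 4 vertices, so the width is 3.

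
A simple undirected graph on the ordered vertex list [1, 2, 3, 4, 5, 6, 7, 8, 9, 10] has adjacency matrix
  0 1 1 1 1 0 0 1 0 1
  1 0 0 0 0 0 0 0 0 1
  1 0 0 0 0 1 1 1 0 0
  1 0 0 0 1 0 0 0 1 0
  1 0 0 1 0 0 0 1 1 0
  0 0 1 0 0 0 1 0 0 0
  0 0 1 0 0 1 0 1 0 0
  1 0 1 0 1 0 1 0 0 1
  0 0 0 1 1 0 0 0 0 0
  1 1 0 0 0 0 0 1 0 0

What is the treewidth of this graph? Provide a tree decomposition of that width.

The largest bag has 3 vertices, giving width 2; this decomposition certifies tw(G) ≤ 2. For the lower bound, the 3 vertices {1, 8, 10} are pairwise adjacent, and any tree decomposition puts a clique entirely inside one bag — forcing width ≥ 2. The upper and lower bounds meet at 2, so that is the treewidth.

Treewidth 2.
Bags: B1 = {3, 7, 8}  B2 = {1, 3, 8}  B3 = {1, 5, 8}  B4 = {1, 4, 5}  B5 = {1, 8, 10}  B6 = {3, 6, 7}  B7 = {1, 2, 10}  B8 = {4, 5, 9}
Tree: B1–B2, B2–B3, B3–B4, B3–B5, B1–B6, B5–B7, B4–B8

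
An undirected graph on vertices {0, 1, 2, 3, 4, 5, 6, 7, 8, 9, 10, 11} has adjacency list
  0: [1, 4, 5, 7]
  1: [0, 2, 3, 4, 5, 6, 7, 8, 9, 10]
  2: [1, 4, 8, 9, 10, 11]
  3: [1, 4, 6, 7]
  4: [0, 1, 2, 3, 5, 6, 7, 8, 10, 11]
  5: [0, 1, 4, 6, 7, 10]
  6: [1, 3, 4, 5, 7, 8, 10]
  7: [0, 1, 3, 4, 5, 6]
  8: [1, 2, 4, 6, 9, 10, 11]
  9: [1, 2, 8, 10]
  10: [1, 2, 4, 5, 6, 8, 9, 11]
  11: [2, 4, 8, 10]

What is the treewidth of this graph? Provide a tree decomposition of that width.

Treewidth 4.
One such decomposition:
Bags: B1 = {1, 4, 5, 6, 10}  B2 = {1, 4, 5, 6, 7}  B3 = {1, 4, 6, 8, 10}  B4 = {1, 3, 4, 6, 7}  B5 = {1, 2, 4, 8, 10}  B6 = {1, 2, 8, 9, 10}  B7 = {2, 4, 8, 10, 11}  B8 = {0, 1, 4, 5, 7}
Tree: B1–B2, B1–B3, B2–B4, B3–B5, B5–B6, B5–B7, B2–B8

Each bag holds 5 vertices, so the decomposition has width 4, which upper-bounds the treewidth. Conversely, {1, 2, 8, 9, 10} is a clique of size 5, and the vertices of any clique must share a bag in every tree decomposition; so some bag has ≥ 5 vertices and tw(G) ≥ 4. Combining the bounds, tw(G) = 4.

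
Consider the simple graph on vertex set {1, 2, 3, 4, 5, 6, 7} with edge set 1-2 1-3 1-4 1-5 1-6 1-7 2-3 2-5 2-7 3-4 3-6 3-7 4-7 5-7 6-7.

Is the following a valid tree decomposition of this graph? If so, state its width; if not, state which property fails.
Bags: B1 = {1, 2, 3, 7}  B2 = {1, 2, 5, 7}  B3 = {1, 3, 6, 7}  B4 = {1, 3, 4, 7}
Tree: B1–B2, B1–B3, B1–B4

Vertex coverage: the bags together contain {1, 2, 3, 4, 5, 6, 7}, the full vertex set. Edge coverage: each edge of G has both endpoints in at least one bag. Running intersection: for every vertex, the bags containing it form a connected subtree. All three properties hold, so this is a valid tree decomposition of width max|bag| − 1 = 3, and hence tw(G) ≤ 3.

Yes; width 3.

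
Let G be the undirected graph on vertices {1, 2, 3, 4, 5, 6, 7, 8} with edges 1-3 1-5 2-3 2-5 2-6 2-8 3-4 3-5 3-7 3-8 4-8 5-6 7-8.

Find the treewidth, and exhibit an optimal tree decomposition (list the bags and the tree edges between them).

Every bag has size at most 3, so the width is 3 − 1 = 2 and tw(G) ≤ 2. On the other hand G contains the 3-clique {2, 3, 8}. A clique must lie in a single bag of any decomposition, so no decomposition can have width below 2. The upper and lower bounds meet at 2, so that is the treewidth.

Treewidth 2.
One such decomposition:
Bags: B1 = {2, 3, 8}  B2 = {2, 3, 5}  B3 = {1, 3, 5}  B4 = {2, 5, 6}  B5 = {3, 7, 8}  B6 = {3, 4, 8}
Tree: B1–B2, B2–B3, B2–B4, B1–B5, B1–B6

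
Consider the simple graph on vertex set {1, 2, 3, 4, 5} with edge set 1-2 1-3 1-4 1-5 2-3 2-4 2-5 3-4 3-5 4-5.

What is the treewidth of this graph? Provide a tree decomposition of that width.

Treewidth 4.
One optimal decomposition is:
Bags: B1 = {1, 2, 3, 4, 5}
Tree: (single bag)

With just one bag of size 5, the width is 5 − 1 = 4, so tw(G) ≤ 4. Conversely, {1, 2, 3, 4, 5} is a clique of size 5, and the vertices of any clique must share a bag in every tree decomposition; so some bag has ≥ 5 vertices and tw(G) ≥ 4. Hence tw(G) = 4 exactly.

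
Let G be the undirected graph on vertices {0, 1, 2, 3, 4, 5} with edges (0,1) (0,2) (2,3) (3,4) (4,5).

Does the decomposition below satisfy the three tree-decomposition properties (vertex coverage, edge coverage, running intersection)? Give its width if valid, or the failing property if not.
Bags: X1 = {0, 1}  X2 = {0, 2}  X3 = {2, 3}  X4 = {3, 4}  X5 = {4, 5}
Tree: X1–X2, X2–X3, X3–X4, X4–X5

Yes; width 1.

Every vertex of G appears in some bag (union = {0, 1, 2, 3, 4, 5}); every edge is covered by a bag; and for each vertex v the set of bags containing v is connected in the bag tree. The decomposition is therefore valid. The largest bag has 2 vertices, so the width is 1.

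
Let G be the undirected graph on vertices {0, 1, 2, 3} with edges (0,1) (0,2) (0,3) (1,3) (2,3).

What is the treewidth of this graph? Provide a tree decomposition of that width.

Treewidth 2.
One optimal decomposition is:
Bags: B1 = {0, 2, 3}  B2 = {0, 1, 3}
Tree: B1–B2

Each bag holds 3 vertices, so the decomposition has width 2, which upper-bounds the treewidth. On the other hand G contains the 3-clique {0, 1, 3}. A clique must lie in a single bag of any decomposition, so no decomposition can have width below 2. The upper and lower bounds meet at 2, so that is the treewidth.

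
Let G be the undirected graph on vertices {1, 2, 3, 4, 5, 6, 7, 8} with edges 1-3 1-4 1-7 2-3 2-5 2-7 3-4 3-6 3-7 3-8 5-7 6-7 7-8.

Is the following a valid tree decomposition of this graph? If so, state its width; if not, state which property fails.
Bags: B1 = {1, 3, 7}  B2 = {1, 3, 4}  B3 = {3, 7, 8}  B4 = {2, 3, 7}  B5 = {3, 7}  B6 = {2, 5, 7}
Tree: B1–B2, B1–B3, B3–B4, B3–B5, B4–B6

A tree decomposition must satisfy three properties: every vertex lies in some bag; for every edge, both endpoints lie together in some bag; and for every vertex, the bags containing it form a connected subtree. Here vertex 6 appears in no bag, so the decomposition is invalid.

No — vertex 6 appears in no bag.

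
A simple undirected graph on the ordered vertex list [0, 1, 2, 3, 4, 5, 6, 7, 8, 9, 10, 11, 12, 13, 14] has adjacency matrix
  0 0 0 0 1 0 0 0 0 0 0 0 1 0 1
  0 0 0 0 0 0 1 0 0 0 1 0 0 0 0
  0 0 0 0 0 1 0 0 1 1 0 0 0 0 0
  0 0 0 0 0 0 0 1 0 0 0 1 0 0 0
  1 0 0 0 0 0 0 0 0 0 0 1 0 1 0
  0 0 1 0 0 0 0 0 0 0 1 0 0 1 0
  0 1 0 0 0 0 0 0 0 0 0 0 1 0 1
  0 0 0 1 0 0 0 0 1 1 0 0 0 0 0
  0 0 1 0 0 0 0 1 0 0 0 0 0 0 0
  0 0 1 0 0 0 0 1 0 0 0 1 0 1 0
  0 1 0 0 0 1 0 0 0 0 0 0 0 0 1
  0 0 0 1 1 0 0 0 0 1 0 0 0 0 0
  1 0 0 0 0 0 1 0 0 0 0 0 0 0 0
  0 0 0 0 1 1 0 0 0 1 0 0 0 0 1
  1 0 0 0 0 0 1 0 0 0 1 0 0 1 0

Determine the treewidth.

3

A width-3 tree decomposition is:
Bags: B1 = {0, 1, 6, 12}  B2 = {0, 1, 6, 14}  B3 = {0, 1, 10, 14}  B4 = {0, 4, 10, 14}  B5 = {4, 10, 13, 14}  B6 = {4, 5, 10, 13}  B7 = {4, 5, 11, 13}  B8 = {5, 9, 11, 13}  B9 = {2, 5, 9, 11}  B10 = {2, 3, 9, 11}  B11 = {2, 3, 7, 9}  B12 = {2, 3, 7, 8}
Tree: B1–B2, B2–B3, B3–B4, B4–B5, B5–B6, B6–B7, B7–B8, B8–B9, B9–B10, B10–B11, B11–B12
Each bag holds 4 vertices, so the decomposition has width 3, which upper-bounds the treewidth. For the lower bound: the 4 vertex sets {1,6,12}, {0}, {14}, {4,5,10,13} are disjoint, each induces a connected subgraph, and every pair is joined by at least one edge of G. Contracting each set to a single vertex therefore yields K_{4} as a minor, and since treewidth is minor-monotone, tw(G) ≥ tw(K_{4}) = 3. The upper and lower bounds meet at 3, so that is the treewidth.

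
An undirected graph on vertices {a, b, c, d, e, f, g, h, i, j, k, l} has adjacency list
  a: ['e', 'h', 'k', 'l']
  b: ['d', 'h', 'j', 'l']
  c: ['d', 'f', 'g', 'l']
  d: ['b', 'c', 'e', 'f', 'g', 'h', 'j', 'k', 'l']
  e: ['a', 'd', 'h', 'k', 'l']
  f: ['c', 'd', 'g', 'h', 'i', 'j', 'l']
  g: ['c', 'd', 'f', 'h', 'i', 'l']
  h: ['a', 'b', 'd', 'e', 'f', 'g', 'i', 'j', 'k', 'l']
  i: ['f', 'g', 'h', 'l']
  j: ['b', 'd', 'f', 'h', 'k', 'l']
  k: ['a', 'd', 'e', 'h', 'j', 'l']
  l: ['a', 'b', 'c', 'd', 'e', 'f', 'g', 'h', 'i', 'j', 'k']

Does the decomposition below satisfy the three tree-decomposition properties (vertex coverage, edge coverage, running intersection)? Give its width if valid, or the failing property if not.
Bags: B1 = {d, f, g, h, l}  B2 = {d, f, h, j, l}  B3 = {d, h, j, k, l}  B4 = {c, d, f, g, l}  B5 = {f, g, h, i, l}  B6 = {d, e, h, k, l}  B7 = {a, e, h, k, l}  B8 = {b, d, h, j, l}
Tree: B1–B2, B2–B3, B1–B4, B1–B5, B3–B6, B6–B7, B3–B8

Yes; width 4.

Vertex coverage: the bags together contain {a, b, c, d, e, f, g, h, i, j, k, l}, the full vertex set. Edge coverage: each edge of G has both endpoints in at least one bag. Running intersection: for every vertex, the bags containing it form a connected subtree. All three properties hold, so this is a valid tree decomposition of width max|bag| − 1 = 4, and hence tw(G) ≤ 4.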